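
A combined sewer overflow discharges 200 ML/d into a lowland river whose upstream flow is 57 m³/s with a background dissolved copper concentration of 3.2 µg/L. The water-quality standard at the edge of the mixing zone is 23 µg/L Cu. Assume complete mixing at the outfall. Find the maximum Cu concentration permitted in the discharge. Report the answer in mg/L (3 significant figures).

200 ML/d = 2.315 m³/s.
3.2 µg/L = 0.0032 mg/L.
23 µg/L = 0.023 mg/L.
Mass balance: 0.023·59.31 = 2.315·Cₑ + 57·0.0032.
Cₑ = (1.364 − 0.1824) / 2.315 = 0.5106 mg/L.

0.511 mg/L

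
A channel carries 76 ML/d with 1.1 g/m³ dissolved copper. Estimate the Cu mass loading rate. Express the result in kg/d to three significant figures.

76 ML/d = 0.8796 m³/s.
Mass flux = Q·C = 0.8796 m³/s × 1.1 g/m³ = 0.9676 g/s.
= 0.9676 g/s × 86.4 = 83.6 kg/d.

83.6 kg/d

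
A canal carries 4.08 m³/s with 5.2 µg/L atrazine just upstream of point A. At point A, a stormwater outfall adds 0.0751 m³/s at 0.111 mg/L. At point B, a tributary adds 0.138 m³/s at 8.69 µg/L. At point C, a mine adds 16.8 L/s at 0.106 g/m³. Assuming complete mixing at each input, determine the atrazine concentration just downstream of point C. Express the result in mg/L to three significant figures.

5.2 µg/L = 0.0052 mg/L.
After input A: C = (4.08·0.0052 + 0.0751·0.111) / 4.155 = 0.007112 mg/L.
8.69 µg/L = 0.00869 mg/L.
After input B: C = (4.155·0.007112 + 0.138·0.00869) / 4.293 = 0.007163 mg/L.
16.8 L/s = 0.0168 m³/s.
After input C: C = (4.293·0.007163 + 0.0168·0.106) / 4.31 = 0.007548 mg/L.

0.00755 mg/L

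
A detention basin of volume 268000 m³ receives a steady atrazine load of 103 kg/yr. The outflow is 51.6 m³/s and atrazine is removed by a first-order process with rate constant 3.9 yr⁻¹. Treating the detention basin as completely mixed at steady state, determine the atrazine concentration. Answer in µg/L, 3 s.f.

Outflow Q = 51.6 m³/s × 3.156e+07 s/yr = 1.628e+09 m³/yr.
Steady-state CSTR mass balance: W = Q·C + k·V·C, so C = W/(Q + kV).
Q + kV = 1.628e+09 + 3.9·268000 = 1.629e+09 m³/yr.
C = 103/1.629e+09 = 6.321e-08 kg/m³ = 6.321e-05 mg/L = 0.06321 µg/L.

0.0632 µg/L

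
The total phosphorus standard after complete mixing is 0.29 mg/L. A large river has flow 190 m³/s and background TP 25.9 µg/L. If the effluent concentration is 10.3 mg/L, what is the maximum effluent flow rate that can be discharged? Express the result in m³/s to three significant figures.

5.01 m³/s

25.9 µg/L = 0.0259 mg/L.
Mass balance at complete mixing: C_std·(Q_w + Q_r) = Q_w·C_e + Q_r·C_b.
Rearranging, Q_w = Q_r·(C_std − C_b)/(C_e − C_std) = 190·(0.29 − 0.0259) / (10.3 − 0.29) = 5.013 m³/s.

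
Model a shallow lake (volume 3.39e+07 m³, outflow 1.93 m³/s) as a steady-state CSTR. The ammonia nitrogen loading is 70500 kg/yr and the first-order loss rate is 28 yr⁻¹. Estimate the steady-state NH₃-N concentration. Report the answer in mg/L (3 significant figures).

Outflow Q = 1.93 m³/s × 3.156e+07 s/yr = 6.091e+07 m³/yr.
Steady-state CSTR mass balance: W = Q·C + k·V·C, so C = W/(Q + kV).
Q + kV = 6.091e+07 + 28·3.39e+07 = 1.01e+09 m³/yr.
C = 70500/1.01e+09 = 6.979e-05 kg/m³ = 0.06979 mg/L.

0.0698 mg/L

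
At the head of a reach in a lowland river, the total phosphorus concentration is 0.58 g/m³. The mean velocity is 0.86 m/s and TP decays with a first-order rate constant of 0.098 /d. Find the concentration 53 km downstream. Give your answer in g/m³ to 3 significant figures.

Travel time t = 53 km / 0.86 m/s = 5.3e+04/0.86 = 6.163e+04 s = 0.7133 d.
First-order decay: C = 0.58·exp(−0.098·0.7133) = 0.58·0.9325 = 0.5408 g/m³.

0.541 g/m³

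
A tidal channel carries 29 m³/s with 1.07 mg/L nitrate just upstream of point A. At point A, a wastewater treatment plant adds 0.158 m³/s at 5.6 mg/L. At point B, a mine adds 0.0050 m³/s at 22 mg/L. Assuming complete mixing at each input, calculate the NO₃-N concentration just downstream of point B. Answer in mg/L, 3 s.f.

1.10 mg/L

After input A: C = (29·1.07 + 0.158·5.6) / 29.16 = 1.095 mg/L.
After input B: C = (29.16·1.095 + 0.005·22) / 29.16 = 1.098 mg/L.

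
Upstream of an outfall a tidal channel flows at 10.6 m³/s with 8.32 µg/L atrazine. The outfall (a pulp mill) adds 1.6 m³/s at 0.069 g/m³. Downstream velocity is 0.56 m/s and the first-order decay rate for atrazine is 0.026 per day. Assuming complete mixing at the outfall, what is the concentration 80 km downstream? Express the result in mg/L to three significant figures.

8.32 µg/L = 0.00832 mg/L.
After complete mixing, C₀ = (1.6·0.069 + 10.6·0.00832) / 12.2 = 0.01628 mg/L.
Travel time t = 8e+04 m / 0.56 m/s = 1.429e+05 s = 1.653 d.
C = 0.01628·exp(−0.026·1.653) = 0.01628·0.9579 = 0.01559 mg/L.

0.0156 mg/L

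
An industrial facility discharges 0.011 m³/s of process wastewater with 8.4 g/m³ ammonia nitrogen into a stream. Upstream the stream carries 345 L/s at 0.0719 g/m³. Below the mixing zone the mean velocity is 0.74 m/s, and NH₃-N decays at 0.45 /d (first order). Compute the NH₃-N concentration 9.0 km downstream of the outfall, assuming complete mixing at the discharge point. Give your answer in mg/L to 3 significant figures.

345 L/s = 0.345 m³/s.
After complete mixing, C₀ = (0.011·8.4 + 0.345·0.0719) / 0.356 = 0.3292 mg/L.
Travel time t = 9000 m / 0.74 m/s = 1.216e+04 s = 0.1408 d.
C = 0.3292·exp(−0.45·0.1408) = 0.3292·0.9386 = 0.309 mg/L.

0.309 mg/L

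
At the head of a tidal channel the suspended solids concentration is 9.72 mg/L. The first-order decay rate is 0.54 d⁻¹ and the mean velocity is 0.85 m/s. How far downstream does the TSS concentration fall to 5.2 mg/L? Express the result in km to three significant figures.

85.1 km

From C = C₀·e^(−kt), t = ln(C₀/C)/k = ln(9.72/5.2)/0.54 = 0.6255/0.54 = 1.158 d.
Distance = v·t = 0.85 m/s × 1.001e+05 s = 8.507e+04 m = 85.07 km.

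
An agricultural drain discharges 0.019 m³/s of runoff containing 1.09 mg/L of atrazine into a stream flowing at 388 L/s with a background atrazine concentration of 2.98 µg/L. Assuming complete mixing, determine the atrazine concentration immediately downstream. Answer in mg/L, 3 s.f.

388 L/s = 0.388 m³/s.
2.98 µg/L = 0.00298 mg/L.
By mass balance at complete mixing, C = (0.019·1.09 + 0.388·0.00298) / (0.019 + 0.388) = 0.02187/0.407 = 0.05373 mg/L.

0.0537 mg/L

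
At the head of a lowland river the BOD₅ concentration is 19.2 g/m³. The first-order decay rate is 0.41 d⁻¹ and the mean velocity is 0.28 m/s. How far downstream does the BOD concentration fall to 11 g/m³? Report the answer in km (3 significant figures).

From C = C₀·e^(−kt), t = ln(C₀/C)/k = ln(19.2/11)/0.41 = 0.557/0.41 = 1.359 d.
Distance = v·t = 0.28 m/s × 1.174e+05 s = 3.287e+04 m = 32.87 km.

32.9 km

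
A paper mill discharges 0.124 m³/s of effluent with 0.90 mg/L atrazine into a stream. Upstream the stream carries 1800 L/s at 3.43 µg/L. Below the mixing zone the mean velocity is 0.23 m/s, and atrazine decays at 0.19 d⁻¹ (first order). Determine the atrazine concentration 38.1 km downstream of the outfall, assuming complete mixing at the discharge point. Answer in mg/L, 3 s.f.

0.0425 mg/L

1800 L/s = 1.8 m³/s.
3.43 µg/L = 0.00343 mg/L.
After complete mixing, C₀ = (0.124·0.9 + 1.8·0.00343) / 1.924 = 0.06121 mg/L.
Travel time t = 3.81e+04 m / 0.23 m/s = 1.657e+05 s = 1.917 d.
C = 0.06121·exp(−0.19·1.917) = 0.06121·0.6947 = 0.04252 mg/L.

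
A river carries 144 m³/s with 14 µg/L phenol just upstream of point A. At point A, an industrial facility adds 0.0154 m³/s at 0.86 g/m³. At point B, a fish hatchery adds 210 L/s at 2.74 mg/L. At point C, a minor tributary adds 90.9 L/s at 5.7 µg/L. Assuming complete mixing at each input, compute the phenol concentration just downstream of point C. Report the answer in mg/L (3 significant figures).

14 µg/L = 0.014 mg/L.
After input A: C = (144·0.014 + 0.0154·0.86) / 144 = 0.01409 mg/L.
210 L/s = 0.21 m³/s.
After input B: C = (144·0.01409 + 0.21·2.74) / 144.2 = 0.01806 mg/L.
90.9 L/s = 0.0909 m³/s.
5.7 µg/L = 0.0057 mg/L.
After input C: C = (144.2·0.01806 + 0.0909·0.0057) / 144.3 = 0.01805 mg/L.

0.0181 mg/L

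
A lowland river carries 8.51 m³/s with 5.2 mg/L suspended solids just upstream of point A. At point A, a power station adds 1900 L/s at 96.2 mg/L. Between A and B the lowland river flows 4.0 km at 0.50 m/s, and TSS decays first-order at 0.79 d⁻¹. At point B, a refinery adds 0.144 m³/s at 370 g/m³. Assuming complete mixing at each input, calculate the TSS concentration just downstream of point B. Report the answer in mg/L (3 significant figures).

25.0 mg/L

1900 L/s = 1.9 m³/s.
After input A: C = (8.51·5.2 + 1.9·96.2) / 10.41 = 21.81 mg/L.
Over the 4.0 km reach to input B (t = 8000 s = 0.09259 d), decay gives C = 21.81·exp(−0.79·0.09259) = 20.27 mg/L.
After input B: C = (10.41·20.27 + 0.144·370) / 10.55 = 25.04 mg/L.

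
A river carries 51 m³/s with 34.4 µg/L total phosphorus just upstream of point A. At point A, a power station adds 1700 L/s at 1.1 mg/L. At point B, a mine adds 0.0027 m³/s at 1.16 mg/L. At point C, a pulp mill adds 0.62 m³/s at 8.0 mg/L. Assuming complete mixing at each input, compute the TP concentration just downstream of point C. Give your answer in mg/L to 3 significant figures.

0.161 mg/L

34.4 µg/L = 0.0344 mg/L.
1700 L/s = 1.7 m³/s.
After input A: C = (51·0.0344 + 1.7·1.1) / 52.7 = 0.06877 mg/L.
After input B: C = (52.7·0.06877 + 0.0027·1.16) / 52.7 = 0.06883 mg/L.
After input C: C = (52.7·0.06883 + 0.62·8) / 53.32 = 0.161 mg/L.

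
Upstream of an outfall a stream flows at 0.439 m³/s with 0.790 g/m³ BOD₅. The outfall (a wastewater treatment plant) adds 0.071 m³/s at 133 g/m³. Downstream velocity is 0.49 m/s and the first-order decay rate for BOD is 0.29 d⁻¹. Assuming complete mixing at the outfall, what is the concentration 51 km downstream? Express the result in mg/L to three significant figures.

After complete mixing, C₀ = (0.071·133 + 0.439·0.79) / 0.51 = 19.2 mg/L.
Travel time t = 5.1e+04 m / 0.49 m/s = 1.041e+05 s = 1.205 d.
C = 19.2·exp(−0.29·1.205) = 19.2·0.7051 = 13.54 mg/L.

13.5 mg/L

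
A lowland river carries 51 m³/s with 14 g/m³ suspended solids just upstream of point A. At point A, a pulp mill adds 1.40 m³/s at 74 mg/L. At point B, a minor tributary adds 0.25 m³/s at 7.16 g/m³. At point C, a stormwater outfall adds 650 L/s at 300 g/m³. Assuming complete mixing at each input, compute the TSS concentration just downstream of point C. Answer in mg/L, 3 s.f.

19.0 mg/L

After input A: C = (51·14 + 1.4·74) / 52.4 = 15.6 mg/L.
After input B: C = (52.4·15.6 + 0.25·7.16) / 52.65 = 15.56 mg/L.
650 L/s = 0.65 m³/s.
After input C: C = (52.65·15.56 + 0.65·300) / 53.3 = 19.03 mg/L.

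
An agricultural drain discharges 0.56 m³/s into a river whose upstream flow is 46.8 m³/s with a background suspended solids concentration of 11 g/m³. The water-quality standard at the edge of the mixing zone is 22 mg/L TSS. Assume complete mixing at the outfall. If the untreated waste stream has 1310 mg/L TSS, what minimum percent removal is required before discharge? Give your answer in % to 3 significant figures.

Mass balance: 22·47.36 = 0.56·Cₑ + 46.8·11.
Cₑ = (1042 − 514.8) / 0.56 = 941.3 mg/L.
Required removal = 1 − 941.3/1310 = 28.15 %.

28.1 %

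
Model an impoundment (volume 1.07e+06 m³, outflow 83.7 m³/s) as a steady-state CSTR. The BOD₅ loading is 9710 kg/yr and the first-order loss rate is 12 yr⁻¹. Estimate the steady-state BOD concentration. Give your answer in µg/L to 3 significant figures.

Outflow Q = 83.7 m³/s × 3.156e+07 s/yr = 2.641e+09 m³/yr.
Steady-state CSTR mass balance: W = Q·C + k·V·C, so C = W/(Q + kV).
Q + kV = 2.641e+09 + 12·1.07e+06 = 2.654e+09 m³/yr.
C = 9710/2.654e+09 = 3.658e-06 kg/m³ = 0.003658 mg/L = 3.658 µg/L.

3.66 µg/L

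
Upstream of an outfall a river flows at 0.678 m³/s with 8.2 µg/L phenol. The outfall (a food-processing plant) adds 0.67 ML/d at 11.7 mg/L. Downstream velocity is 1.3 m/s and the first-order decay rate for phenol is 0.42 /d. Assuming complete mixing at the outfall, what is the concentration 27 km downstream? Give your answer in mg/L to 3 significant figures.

0.127 mg/L

0.67 ML/d = 0.007755 m³/s.
8.2 µg/L = 0.0082 mg/L.
After complete mixing, C₀ = (0.007755·11.7 + 0.678·0.0082) / 0.6858 = 0.1404 mg/L.
Travel time t = 2.7e+04 m / 1.3 m/s = 2.077e+04 s = 0.2404 d.
C = 0.1404·exp(−0.42·0.2404) = 0.1404·0.904 = 0.1269 mg/L.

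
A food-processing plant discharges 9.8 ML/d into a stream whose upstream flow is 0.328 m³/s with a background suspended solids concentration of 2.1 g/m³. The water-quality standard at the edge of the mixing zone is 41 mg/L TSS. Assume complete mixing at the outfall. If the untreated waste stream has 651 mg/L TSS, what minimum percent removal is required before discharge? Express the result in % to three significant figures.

9.8 ML/d = 0.1134 m³/s.
Mass balance: 41·0.4414 = 0.1134·Cₑ + 0.328·2.1.
Cₑ = (18.1 − 0.6888) / 0.1134 = 153.5 mg/L.
Required removal = 1 − 153.5/651 = 76.42 %.

76.4 %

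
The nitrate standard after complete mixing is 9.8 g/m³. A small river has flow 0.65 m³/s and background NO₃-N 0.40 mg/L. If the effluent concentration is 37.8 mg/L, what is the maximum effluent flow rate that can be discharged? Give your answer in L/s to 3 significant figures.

218 L/s

Mass balance at complete mixing: C_std·(Q_w + Q_r) = Q_w·C_e + Q_r·C_b.
Rearranging, Q_w = Q_r·(C_std − C_b)/(C_e − C_std) = 0.65·(9.8 − 0.4) / (37.8 − 9.8) = 0.2182 m³/s.
= 218.2 L/s.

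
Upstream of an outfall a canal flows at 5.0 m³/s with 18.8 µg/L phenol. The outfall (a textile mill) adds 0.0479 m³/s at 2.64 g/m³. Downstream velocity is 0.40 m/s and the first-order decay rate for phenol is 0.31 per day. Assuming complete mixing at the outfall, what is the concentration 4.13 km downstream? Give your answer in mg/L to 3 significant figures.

0.0421 mg/L

18.8 µg/L = 0.0188 mg/L.
After complete mixing, C₀ = (0.0479·2.64 + 5·0.0188) / 5.048 = 0.04367 mg/L.
Travel time t = 4130 m / 0.40 m/s = 1.032e+04 s = 0.1195 d.
C = 0.04367·exp(−0.31·0.1195) = 0.04367·0.9636 = 0.04208 mg/L.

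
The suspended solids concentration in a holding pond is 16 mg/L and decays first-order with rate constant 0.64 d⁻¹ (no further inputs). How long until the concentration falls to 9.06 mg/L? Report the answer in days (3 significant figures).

t = ln(C₀/C)/k = ln(16/9.06)/0.64 = 0.5687/0.64 = 0.8886 d.

0.889 d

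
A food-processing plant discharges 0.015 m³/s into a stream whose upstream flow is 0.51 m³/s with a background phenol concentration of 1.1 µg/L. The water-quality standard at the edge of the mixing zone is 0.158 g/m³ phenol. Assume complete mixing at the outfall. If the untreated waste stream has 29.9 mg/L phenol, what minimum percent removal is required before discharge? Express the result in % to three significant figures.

81.6 %

1.1 µg/L = 0.0011 mg/L.
Mass balance: 0.158·0.525 = 0.015·Cₑ + 0.51·0.0011.
Cₑ = (0.08295 − 0.000561) / 0.015 = 5.493 mg/L.
Required removal = 1 − 5.493/29.9 = 81.63 %.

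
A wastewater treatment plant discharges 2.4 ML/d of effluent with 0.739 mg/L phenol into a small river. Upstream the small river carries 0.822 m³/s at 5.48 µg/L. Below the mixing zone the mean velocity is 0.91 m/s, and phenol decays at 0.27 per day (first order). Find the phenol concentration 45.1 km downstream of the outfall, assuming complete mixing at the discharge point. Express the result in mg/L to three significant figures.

0.0252 mg/L

2.4 ML/d = 0.02778 m³/s.
5.48 µg/L = 0.00548 mg/L.
After complete mixing, C₀ = (0.02778·0.739 + 0.822·0.00548) / 0.8498 = 0.02946 mg/L.
Travel time t = 4.51e+04 m / 0.91 m/s = 4.956e+04 s = 0.5736 d.
C = 0.02946·exp(−0.27·0.5736) = 0.02946·0.8565 = 0.02523 mg/L.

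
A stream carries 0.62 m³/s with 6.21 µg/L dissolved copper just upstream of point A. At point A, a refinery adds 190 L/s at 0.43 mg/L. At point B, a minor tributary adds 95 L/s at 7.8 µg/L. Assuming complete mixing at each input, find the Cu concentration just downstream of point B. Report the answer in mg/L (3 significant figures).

6.21 µg/L = 0.00621 mg/L.
190 L/s = 0.19 m³/s.
After input A: C = (0.62·0.00621 + 0.19·0.43) / 0.81 = 0.1056 mg/L.
95 L/s = 0.095 m³/s.
7.8 µg/L = 0.0078 mg/L.
After input B: C = (0.81·0.1056 + 0.095·0.0078) / 0.905 = 0.09535 mg/L.

0.0953 mg/L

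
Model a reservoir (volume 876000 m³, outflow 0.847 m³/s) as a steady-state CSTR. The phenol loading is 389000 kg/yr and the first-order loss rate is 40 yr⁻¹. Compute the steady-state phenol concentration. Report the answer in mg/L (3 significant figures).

6.30 mg/L

Outflow Q = 0.847 m³/s × 3.156e+07 s/yr = 2.673e+07 m³/yr.
Steady-state CSTR mass balance: W = Q·C + k·V·C, so C = W/(Q + kV).
Q + kV = 2.673e+07 + 40·876000 = 6.177e+07 m³/yr.
C = 389000/6.177e+07 = 0.006298 kg/m³ = 6.298 mg/L.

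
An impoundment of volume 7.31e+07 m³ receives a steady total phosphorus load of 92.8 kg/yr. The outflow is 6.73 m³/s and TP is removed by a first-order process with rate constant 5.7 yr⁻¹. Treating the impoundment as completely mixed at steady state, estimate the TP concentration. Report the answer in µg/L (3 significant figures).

Outflow Q = 6.73 m³/s × 3.156e+07 s/yr = 2.124e+08 m³/yr.
Steady-state CSTR mass balance: W = Q·C + k·V·C, so C = W/(Q + kV).
Q + kV = 2.124e+08 + 5.7·7.31e+07 = 6.291e+08 m³/yr.
C = 92.8/6.291e+08 = 1.475e-07 kg/m³ = 0.0001475 mg/L = 0.1475 µg/L.

0.148 µg/L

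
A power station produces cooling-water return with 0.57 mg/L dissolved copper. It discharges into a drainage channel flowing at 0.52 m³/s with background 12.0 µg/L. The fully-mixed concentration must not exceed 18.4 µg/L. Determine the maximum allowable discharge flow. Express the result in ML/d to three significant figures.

12.0 µg/L = 0.012 mg/L.
18.4 µg/L = 0.0184 mg/L.
Mass balance at complete mixing: C_std·(Q_w + Q_r) = Q_w·C_e + Q_r·C_b.
Rearranging, Q_w = Q_r·(C_std − C_b)/(C_e − C_std) = 0.52·(0.0184 − 0.012) / (0.57 − 0.0184) = 0.006033 m³/s.
= 0.5213 ML/d.

0.521 ML/d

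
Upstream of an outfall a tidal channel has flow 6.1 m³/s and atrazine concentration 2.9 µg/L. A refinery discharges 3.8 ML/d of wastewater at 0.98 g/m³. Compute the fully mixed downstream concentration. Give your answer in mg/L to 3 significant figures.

0.00989 mg/L

3.8 ML/d = 0.04398 m³/s.
2.9 µg/L = 0.0029 mg/L.
By mass balance at complete mixing, C = (0.04398·0.98 + 6.1·0.0029) / (0.04398 + 6.1) = 0.06079/6.144 = 0.009895 mg/L.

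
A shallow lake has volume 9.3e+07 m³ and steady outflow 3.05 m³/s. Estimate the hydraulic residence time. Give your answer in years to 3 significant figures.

0.966 yr

Q = 3.05 m³/s × 3.156e+07 s/yr = 9.625e+07 m³/yr.
Hydraulic residence time τ = V/Q = 9.3e+07/9.625e+07 = 0.9662 yr.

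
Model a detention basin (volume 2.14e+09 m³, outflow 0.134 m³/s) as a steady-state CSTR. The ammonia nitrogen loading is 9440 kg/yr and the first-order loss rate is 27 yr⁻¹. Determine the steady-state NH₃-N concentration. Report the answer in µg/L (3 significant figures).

Outflow Q = 0.134 m³/s × 3.156e+07 s/yr = 4.229e+06 m³/yr.
Steady-state CSTR mass balance: W = Q·C + k·V·C, so C = W/(Q + kV).
Q + kV = 4.229e+06 + 27·2.14e+09 = 5.778e+10 m³/yr.
C = 9440/5.778e+10 = 1.634e-07 kg/m³ = 0.0001634 mg/L = 0.1634 µg/L.

0.163 µg/L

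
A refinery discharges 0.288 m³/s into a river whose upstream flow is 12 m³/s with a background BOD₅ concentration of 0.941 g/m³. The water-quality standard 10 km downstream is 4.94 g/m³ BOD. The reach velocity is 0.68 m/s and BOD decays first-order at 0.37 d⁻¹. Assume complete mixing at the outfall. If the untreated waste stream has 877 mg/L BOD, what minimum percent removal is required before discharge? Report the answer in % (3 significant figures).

78.9 %

Travel time to the compliance point: t = 1e+04/0.68 = 1.471e+04 s = 0.1702 d; decay factor exp(−0.37·0.1702) = 0.939.
So the concentration just after mixing may be at most 4.94/0.939 = 5.261 mg/L.
Mass balance: 5.261·12.29 = 0.288·Cₑ + 12·0.941.
Cₑ = (64.65 − 11.29) / 0.288 = 185.3 mg/L.
Required removal = 1 − 185.3/877 = 78.88 %.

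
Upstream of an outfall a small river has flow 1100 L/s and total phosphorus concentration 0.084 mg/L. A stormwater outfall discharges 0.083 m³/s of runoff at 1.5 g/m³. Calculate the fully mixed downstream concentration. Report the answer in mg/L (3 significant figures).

0.183 mg/L

1100 L/s = 1.1 m³/s.
By mass balance at complete mixing, C = (0.083·1.5 + 1.1·0.084) / (0.083 + 1.1) = 0.2169/1.183 = 0.1833 mg/L.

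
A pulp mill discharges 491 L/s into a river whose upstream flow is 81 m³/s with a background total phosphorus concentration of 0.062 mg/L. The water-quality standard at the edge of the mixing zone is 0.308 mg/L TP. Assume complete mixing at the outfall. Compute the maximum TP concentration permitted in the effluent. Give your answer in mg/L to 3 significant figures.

491 L/s = 0.491 m³/s.
Mass balance: 0.308·81.49 = 0.491·Cₑ + 81·0.062.
Cₑ = (25.1 − 5.022) / 0.491 = 40.89 mg/L.

40.9 mg/L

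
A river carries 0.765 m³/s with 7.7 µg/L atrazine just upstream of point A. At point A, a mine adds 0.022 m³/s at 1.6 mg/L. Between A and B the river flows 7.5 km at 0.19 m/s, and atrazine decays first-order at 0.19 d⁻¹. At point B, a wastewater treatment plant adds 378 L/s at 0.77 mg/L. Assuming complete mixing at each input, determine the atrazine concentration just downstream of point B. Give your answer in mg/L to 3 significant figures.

7.7 µg/L = 0.0077 mg/L.
After input A: C = (0.765·0.0077 + 0.022·1.6) / 0.787 = 0.05221 mg/L.
Over the 7.5 km reach to input B (t = 3.947e+04 s = 0.4569 d), decay gives C = 0.05221·exp(−0.19·0.4569) = 0.04787 mg/L.
378 L/s = 0.378 m³/s.
After input B: C = (0.787·0.04787 + 0.378·0.77) / 1.165 = 0.2822 mg/L.

0.282 mg/L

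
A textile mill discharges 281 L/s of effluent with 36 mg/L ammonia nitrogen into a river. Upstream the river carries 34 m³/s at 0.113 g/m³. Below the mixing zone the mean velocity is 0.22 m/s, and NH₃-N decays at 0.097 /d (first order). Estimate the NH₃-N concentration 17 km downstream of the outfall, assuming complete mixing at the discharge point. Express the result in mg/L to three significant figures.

281 L/s = 0.281 m³/s.
After complete mixing, C₀ = (0.281·36 + 34·0.113) / 34.28 = 0.4072 mg/L.
Travel time t = 1.7e+04 m / 0.22 m/s = 7.727e+04 s = 0.8944 d.
C = 0.4072·exp(−0.097·0.8944) = 0.4072·0.9169 = 0.3733 mg/L.

0.373 mg/L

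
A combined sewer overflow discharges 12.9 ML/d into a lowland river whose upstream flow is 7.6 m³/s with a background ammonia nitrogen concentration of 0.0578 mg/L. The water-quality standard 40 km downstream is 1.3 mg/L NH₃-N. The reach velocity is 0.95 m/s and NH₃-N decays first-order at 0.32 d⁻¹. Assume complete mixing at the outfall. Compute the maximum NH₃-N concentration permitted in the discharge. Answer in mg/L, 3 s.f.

12.9 ML/d = 0.1493 m³/s.
Travel time to the compliance point: t = 4e+04/0.95 = 4.211e+04 s = 0.4873 d; decay factor exp(−0.32·0.4873) = 0.8556.
So the concentration just after mixing may be at most 1.3/0.8556 = 1.519 mg/L.
Mass balance: 1.519·7.749 = 0.1493·Cₑ + 7.6·0.0578.
Cₑ = (11.77 − 0.4393) / 0.1493 = 75.92 mg/L.

75.9 mg/L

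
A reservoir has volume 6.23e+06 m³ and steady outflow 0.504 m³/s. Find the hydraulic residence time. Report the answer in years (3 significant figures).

Q = 0.504 m³/s × 3.156e+07 s/yr = 1.591e+07 m³/yr.
Hydraulic residence time τ = V/Q = 6.23e+06/1.591e+07 = 0.3917 yr.

0.392 yr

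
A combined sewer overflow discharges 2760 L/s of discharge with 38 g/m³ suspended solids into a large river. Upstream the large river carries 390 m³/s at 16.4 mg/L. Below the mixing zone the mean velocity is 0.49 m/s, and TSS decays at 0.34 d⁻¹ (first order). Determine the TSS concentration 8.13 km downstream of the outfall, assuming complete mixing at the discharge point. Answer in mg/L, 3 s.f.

2760 L/s = 2.76 m³/s.
After complete mixing, C₀ = (2.76·38 + 390·16.4) / 392.8 = 16.55 mg/L.
Travel time t = 8130 m / 0.49 m/s = 1.659e+04 s = 0.192 d.
C = 16.55·exp(−0.34·0.192) = 16.55·0.9368 = 15.51 mg/L.

15.5 mg/L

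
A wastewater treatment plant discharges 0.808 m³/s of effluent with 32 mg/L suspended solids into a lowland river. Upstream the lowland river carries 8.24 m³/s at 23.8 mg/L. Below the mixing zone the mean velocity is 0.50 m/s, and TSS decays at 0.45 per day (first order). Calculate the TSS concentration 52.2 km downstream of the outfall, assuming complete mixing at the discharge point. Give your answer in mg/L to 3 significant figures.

After complete mixing, C₀ = (0.808·32 + 8.24·23.8) / 9.048 = 24.53 mg/L.
Travel time t = 5.22e+04 m / 0.50 m/s = 1.044e+05 s = 1.208 d.
C = 24.53·exp(−0.45·1.208) = 24.53·0.5806 = 14.24 mg/L.

14.2 mg/L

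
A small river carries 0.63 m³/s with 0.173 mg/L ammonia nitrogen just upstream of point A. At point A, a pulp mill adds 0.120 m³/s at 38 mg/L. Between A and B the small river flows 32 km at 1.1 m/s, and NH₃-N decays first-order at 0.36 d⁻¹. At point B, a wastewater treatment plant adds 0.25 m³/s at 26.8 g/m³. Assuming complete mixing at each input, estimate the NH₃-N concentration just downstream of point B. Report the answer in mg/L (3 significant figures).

10.8 mg/L

After input A: C = (0.63·0.173 + 0.12·38) / 0.75 = 6.225 mg/L.
Over the 32 km reach to input B (t = 2.909e+04 s = 0.3367 d), decay gives C = 6.225·exp(−0.36·0.3367) = 5.515 mg/L.
After input B: C = (0.75·5.515 + 0.25·26.8) / 1 = 10.84 mg/L.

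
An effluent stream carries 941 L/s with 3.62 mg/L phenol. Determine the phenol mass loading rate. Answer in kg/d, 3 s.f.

941 L/s = 0.941 m³/s.
Mass flux = Q·C = 0.941 m³/s × 3.62 g/m³ = 3.406 g/s.
= 3.406 g/s × 86.4 = 294.3 kg/d.

294 kg/d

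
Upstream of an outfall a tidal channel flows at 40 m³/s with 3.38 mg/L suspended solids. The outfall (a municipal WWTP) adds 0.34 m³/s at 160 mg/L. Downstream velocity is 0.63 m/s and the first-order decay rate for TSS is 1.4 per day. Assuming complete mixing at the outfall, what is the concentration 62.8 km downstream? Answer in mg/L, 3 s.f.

After complete mixing, C₀ = (0.34·160 + 40·3.38) / 40.34 = 4.7 mg/L.
Travel time t = 6.28e+04 m / 0.63 m/s = 9.968e+04 s = 1.154 d.
C = 4.7·exp(−1.4·1.154) = 4.7·0.1988 = 0.9346 mg/L.

0.935 mg/L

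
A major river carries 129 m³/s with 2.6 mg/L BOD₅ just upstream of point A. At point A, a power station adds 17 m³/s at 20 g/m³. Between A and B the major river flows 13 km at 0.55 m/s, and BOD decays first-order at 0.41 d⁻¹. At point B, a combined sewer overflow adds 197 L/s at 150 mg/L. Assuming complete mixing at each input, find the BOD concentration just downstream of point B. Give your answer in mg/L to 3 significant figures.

After input A: C = (129·2.6 + 17·20) / 146 = 4.626 mg/L.
Over the 13 km reach to input B (t = 2.364e+04 s = 0.2736 d), decay gives C = 4.626·exp(−0.41·0.2736) = 4.135 mg/L.
197 L/s = 0.197 m³/s.
After input B: C = (146·4.135 + 0.197·150) / 146.2 = 4.332 mg/L.

4.33 mg/L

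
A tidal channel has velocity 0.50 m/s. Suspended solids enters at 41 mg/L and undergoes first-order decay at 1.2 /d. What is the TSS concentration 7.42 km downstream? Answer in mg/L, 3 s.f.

33.4 mg/L

Travel time t = 7.42 km / 0.50 m/s = 7420/0.50 = 1.484e+04 s = 0.1718 d.
First-order decay: C = 41·exp(−1.2·0.1718) = 41·0.8137 = 33.36 mg/L.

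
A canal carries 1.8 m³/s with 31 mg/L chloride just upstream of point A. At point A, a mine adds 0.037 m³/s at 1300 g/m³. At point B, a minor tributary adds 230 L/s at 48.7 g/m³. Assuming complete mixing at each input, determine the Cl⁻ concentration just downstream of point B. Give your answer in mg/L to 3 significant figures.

55.7 mg/L

After input A: C = (1.8·31 + 0.037·1300) / 1.837 = 56.56 mg/L.
230 L/s = 0.23 m³/s.
After input B: C = (1.837·56.56 + 0.23·48.7) / 2.067 = 55.69 mg/L.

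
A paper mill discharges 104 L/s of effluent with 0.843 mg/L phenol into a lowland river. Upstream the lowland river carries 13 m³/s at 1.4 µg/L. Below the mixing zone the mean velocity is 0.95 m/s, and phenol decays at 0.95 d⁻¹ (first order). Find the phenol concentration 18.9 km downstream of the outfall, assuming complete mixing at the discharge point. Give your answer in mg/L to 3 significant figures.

104 L/s = 0.104 m³/s.
1.4 µg/L = 0.0014 mg/L.
After complete mixing, C₀ = (0.104·0.843 + 13·0.0014) / 13.1 = 0.008079 mg/L.
Travel time t = 1.89e+04 m / 0.95 m/s = 1.989e+04 s = 0.2303 d.
C = 0.008079·exp(−0.95·0.2303) = 0.008079·0.8035 = 0.006492 mg/L.

0.00649 mg/L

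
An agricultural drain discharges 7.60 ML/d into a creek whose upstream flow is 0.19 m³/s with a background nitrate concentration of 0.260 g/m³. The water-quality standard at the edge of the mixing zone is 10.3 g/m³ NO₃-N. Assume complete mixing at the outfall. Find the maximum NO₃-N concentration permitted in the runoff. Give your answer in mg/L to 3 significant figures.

7.60 ML/d = 0.08796 m³/s.
Mass balance: 10.3·0.278 = 0.08796·Cₑ + 0.19·0.26.
Cₑ = (2.863 − 0.0494) / 0.08796 = 31.99 mg/L.

32.0 mg/L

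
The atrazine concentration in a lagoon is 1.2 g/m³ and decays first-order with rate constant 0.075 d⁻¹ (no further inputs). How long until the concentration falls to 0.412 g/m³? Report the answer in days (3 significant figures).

t = ln(C₀/C)/k = ln(1.2/0.412)/0.075 = 1.069/0.075 = 14.25 d.

14.3 d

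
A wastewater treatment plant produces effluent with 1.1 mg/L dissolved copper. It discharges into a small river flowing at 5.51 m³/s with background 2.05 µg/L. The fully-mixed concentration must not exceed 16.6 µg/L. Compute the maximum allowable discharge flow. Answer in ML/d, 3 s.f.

2.05 µg/L = 0.00205 mg/L.
16.6 µg/L = 0.0166 mg/L.
Mass balance at complete mixing: C_std·(Q_w + Q_r) = Q_w·C_e + Q_r·C_b.
Rearranging, Q_w = Q_r·(C_std − C_b)/(C_e − C_std) = 5.51·(0.0166 − 0.00205) / (1.1 − 0.0166) = 0.074 m³/s.
= 6.394 ML/d.

6.39 ML/d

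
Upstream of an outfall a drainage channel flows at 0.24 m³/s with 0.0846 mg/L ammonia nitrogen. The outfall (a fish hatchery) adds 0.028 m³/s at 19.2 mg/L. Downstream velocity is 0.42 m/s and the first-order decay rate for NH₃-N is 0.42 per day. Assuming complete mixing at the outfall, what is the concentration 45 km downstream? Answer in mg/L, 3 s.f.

After complete mixing, C₀ = (0.028·19.2 + 0.24·0.0846) / 0.268 = 2.082 mg/L.
Travel time t = 4.5e+04 m / 0.42 m/s = 1.071e+05 s = 1.24 d.
C = 2.082·exp(−0.42·1.24) = 2.082·0.594 = 1.237 mg/L.

1.24 mg/L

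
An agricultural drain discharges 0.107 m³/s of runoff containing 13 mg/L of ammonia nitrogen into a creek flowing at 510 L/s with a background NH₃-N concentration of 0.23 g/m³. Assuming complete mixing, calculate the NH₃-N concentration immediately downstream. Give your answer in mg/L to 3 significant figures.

2.44 mg/L

510 L/s = 0.51 m³/s.
By mass balance at complete mixing, C = (0.107·13 + 0.51·0.23) / (0.107 + 0.51) = 1.508/0.617 = 2.445 mg/L.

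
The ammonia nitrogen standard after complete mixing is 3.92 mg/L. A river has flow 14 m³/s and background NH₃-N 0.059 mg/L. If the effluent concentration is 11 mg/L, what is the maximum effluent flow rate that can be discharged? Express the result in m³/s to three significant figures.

7.63 m³/s

Mass balance at complete mixing: C_std·(Q_w + Q_r) = Q_w·C_e + Q_r·C_b.
Rearranging, Q_w = Q_r·(C_std − C_b)/(C_e − C_std) = 14·(3.92 − 0.059) / (11 − 3.92) = 7.635 m³/s.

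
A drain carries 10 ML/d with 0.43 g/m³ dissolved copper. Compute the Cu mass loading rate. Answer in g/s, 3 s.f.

10 ML/d = 0.1157 m³/s.
Mass flux = Q·C = 0.1157 m³/s × 0.43 g/m³ = 0.04977 g/s.

0.0498 g/s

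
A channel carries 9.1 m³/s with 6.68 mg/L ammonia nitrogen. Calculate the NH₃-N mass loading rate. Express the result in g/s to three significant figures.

Mass flux = Q·C = 9.1 m³/s × 6.68 g/m³ = 60.79 g/s.

60.8 g/s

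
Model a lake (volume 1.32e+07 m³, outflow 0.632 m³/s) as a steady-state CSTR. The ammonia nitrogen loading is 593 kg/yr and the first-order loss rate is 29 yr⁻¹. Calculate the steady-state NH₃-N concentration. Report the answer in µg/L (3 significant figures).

Outflow Q = 0.632 m³/s × 3.156e+07 s/yr = 1.994e+07 m³/yr.
Steady-state CSTR mass balance: W = Q·C + k·V·C, so C = W/(Q + kV).
Q + kV = 1.994e+07 + 29·1.32e+07 = 4.027e+08 m³/yr.
C = 593/4.027e+08 = 1.472e-06 kg/m³ = 0.001472 mg/L = 1.472 µg/L.

1.47 µg/L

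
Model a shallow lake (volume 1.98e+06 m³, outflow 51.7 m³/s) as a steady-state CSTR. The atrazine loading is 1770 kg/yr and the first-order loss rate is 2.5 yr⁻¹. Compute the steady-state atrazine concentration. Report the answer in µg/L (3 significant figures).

1.08 µg/L

Outflow Q = 51.7 m³/s × 3.156e+07 s/yr = 1.632e+09 m³/yr.
Steady-state CSTR mass balance: W = Q·C + k·V·C, so C = W/(Q + kV).
Q + kV = 1.632e+09 + 2.5·1.98e+06 = 1.636e+09 m³/yr.
C = 1770/1.636e+09 = 1.082e-06 kg/m³ = 0.001082 mg/L = 1.082 µg/L.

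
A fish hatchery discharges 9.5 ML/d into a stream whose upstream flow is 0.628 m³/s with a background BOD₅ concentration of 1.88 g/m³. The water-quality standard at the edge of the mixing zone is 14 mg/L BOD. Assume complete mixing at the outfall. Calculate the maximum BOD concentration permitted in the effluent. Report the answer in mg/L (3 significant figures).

83.2 mg/L

9.5 ML/d = 0.11 m³/s.
Mass balance: 14·0.738 = 0.11·Cₑ + 0.628·1.88.
Cₑ = (10.33 − 1.181) / 0.11 = 83.22 mg/L.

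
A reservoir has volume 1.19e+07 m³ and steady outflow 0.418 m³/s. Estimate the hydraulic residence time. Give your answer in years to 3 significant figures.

Q = 0.418 m³/s × 3.156e+07 s/yr = 1.319e+07 m³/yr.
Hydraulic residence time τ = V/Q = 1.19e+07/1.319e+07 = 0.9021 yr.

0.902 yr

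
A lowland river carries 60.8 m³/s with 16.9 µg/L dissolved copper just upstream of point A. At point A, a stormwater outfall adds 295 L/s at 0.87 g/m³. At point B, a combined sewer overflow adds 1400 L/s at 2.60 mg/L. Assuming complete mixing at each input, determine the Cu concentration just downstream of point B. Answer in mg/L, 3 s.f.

0.0788 mg/L

16.9 µg/L = 0.0169 mg/L.
295 L/s = 0.295 m³/s.
After input A: C = (60.8·0.0169 + 0.295·0.87) / 61.09 = 0.02102 mg/L.
1400 L/s = 1.4 m³/s.
After input B: C = (61.09·0.02102 + 1.4·2.6) / 62.49 = 0.07879 mg/L.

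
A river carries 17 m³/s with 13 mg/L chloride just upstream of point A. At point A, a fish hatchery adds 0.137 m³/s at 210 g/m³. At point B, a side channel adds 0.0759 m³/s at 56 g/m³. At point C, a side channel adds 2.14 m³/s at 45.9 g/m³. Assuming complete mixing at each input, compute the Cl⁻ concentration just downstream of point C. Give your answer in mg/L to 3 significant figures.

18.2 mg/L

After input A: C = (17·13 + 0.137·210) / 17.14 = 14.57 mg/L.
After input B: C = (17.14·14.57 + 0.0759·56) / 17.21 = 14.76 mg/L.
After input C: C = (17.21·14.76 + 2.14·45.9) / 19.35 = 18.2 mg/L.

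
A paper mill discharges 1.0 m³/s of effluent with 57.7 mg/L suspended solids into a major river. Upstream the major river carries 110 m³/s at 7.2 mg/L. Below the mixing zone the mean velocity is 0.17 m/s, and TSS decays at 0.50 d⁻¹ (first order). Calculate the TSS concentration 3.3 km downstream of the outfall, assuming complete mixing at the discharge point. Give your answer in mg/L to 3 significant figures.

After complete mixing, C₀ = (1·57.7 + 110·7.2) / 111 = 7.655 mg/L.
Travel time t = 3300 m / 0.17 m/s = 1.941e+04 s = 0.2247 d.
C = 7.655·exp(−0.50·0.2247) = 7.655·0.8937 = 6.842 mg/L.

6.84 mg/L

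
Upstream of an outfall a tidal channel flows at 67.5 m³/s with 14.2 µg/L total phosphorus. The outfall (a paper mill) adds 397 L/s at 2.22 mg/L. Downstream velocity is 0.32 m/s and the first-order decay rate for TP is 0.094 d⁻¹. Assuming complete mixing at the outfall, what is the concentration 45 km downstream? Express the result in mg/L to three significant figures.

397 L/s = 0.397 m³/s.
14.2 µg/L = 0.0142 mg/L.
After complete mixing, C₀ = (0.397·2.22 + 67.5·0.0142) / 67.9 = 0.0271 mg/L.
Travel time t = 4.5e+04 m / 0.32 m/s = 1.406e+05 s = 1.628 d.
C = 0.0271·exp(−0.094·1.628) = 0.0271·0.8581 = 0.02325 mg/L.

0.0233 mg/L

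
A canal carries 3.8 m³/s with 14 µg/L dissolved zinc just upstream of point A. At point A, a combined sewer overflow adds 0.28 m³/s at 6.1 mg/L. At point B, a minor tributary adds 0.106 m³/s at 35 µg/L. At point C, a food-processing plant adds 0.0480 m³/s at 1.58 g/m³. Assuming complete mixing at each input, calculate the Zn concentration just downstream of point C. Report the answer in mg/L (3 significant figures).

0.435 mg/L

14 µg/L = 0.014 mg/L.
After input A: C = (3.8·0.014 + 0.28·6.1) / 4.08 = 0.4317 mg/L.
35 µg/L = 0.035 mg/L.
After input B: C = (4.08·0.4317 + 0.106·0.035) / 4.186 = 0.4216 mg/L.
After input C: C = (4.186·0.4216 + 0.048·1.58) / 4.234 = 0.4348 mg/L.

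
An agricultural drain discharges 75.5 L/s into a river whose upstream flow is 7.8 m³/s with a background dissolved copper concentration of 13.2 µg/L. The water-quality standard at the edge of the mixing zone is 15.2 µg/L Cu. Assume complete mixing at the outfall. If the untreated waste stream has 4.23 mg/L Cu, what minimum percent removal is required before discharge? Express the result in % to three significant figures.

94.8 %

75.5 L/s = 0.0755 m³/s.
13.2 µg/L = 0.0132 mg/L.
15.2 µg/L = 0.0152 mg/L.
Mass balance: 0.0152·7.875 = 0.0755·Cₑ + 7.8·0.0132.
Cₑ = (0.1197 − 0.103) / 0.0755 = 0.2218 mg/L.
Required removal = 1 − 0.2218/4.23 = 94.76 %.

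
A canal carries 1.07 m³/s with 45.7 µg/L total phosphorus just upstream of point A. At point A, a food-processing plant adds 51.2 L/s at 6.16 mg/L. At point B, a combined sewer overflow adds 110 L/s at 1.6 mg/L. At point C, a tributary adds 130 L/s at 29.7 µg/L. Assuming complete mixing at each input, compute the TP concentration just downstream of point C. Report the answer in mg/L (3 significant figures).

0.400 mg/L

45.7 µg/L = 0.0457 mg/L.
51.2 L/s = 0.0512 m³/s.
After input A: C = (1.07·0.0457 + 0.0512·6.16) / 1.121 = 0.3249 mg/L.
110 L/s = 0.11 m³/s.
After input B: C = (1.121·0.3249 + 0.11·1.6) / 1.231 = 0.4388 mg/L.
130 L/s = 0.13 m³/s.
29.7 µg/L = 0.0297 mg/L.
After input C: C = (1.231·0.4388 + 0.13·0.0297) / 1.361 = 0.3998 mg/L.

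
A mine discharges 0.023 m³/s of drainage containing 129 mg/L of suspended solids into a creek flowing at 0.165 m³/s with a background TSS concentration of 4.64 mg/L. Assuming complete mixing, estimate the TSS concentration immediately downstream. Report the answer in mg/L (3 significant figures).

19.9 mg/L

Flow-weighted mixing gives C = (0.023·129 + 0.165·4.64) / (0.023 + 0.165) = 3.733/0.188 = 19.85 mg/L.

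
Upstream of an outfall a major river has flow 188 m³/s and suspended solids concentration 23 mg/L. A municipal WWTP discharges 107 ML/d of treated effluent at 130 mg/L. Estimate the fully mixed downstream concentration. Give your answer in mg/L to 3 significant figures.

107 ML/d = 1.238 m³/s.
Flow-weighted mixing gives C = (1.238·130 + 188·23) / (1.238 + 188) = 4485/189.2 = 23.7 mg/L.

23.7 mg/L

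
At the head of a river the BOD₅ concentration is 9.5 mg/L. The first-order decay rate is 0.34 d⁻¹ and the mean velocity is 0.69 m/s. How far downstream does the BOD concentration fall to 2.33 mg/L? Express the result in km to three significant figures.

From C = C₀·e^(−kt), t = ln(C₀/C)/k = ln(9.5/2.33)/0.34 = 1.405/0.34 = 4.134 d.
Distance = v·t = 0.69 m/s × 3.571e+05 s = 2.464e+05 m = 246.4 km.

246 km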